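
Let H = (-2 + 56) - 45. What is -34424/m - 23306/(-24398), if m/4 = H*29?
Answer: -101943161/3183939 ≈ -32.018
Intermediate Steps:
H = 9 (H = 54 - 45 = 9)
m = 1044 (m = 4*(9*29) = 4*261 = 1044)
-34424/m - 23306/(-24398) = -34424/1044 - 23306/(-24398) = -34424*1/1044 - 23306*(-1/24398) = -8606/261 + 11653/12199 = -101943161/3183939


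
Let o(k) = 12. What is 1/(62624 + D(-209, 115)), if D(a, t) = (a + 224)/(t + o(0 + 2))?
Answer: 127/7953263 ≈ 1.5968e-5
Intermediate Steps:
D(a, t) = (224 + a)/(12 + t) (D(a, t) = (a + 224)/(t + 12) = (224 + a)/(12 + t))
1/(62624 + D(-209, 115)) = 1/(62624 + (224 - 209)/(12 + 115)) = 1/(62624 + 15/127) = 1/(7953263/127) = 127/7953263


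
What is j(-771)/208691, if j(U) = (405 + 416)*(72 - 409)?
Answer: -276677/208691 ≈ -1.3258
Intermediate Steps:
j(U) = -276677 (j(U) = 821*(-337) = -276677)
j(-771)/208691 = -276677/208691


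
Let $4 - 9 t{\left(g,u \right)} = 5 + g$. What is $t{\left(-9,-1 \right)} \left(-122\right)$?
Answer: $- \frac{976}{9} \approx -108.44$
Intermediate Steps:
$t{\left(g,u \right)} = - \frac{1}{9} - \frac{g}{9}$ ($t{\left(g,u \right)} = \frac{4}{9} - \frac{5 + g}{9} = \frac{4}{9} - \left(\frac{5}{9} + \frac{g}{9}\right) = - \frac{1}{9} - \frac{g}{9}$)
$t{\left(-9,-1 \right)} \left(-122\right) = \left(- \frac{1}{9} - -1\right) \left(-122\right) = \left(- \frac{1}{9} + 1\right) \left(-122\right) = \frac{8}{9} \left(-122\right) = - \frac{976}{9}$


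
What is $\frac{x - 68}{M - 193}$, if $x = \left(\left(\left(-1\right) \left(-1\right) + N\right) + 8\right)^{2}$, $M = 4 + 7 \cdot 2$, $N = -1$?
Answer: $\frac{4}{175} \approx 0.022857$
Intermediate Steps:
$M = 18$ ($M = 4 + 14 = 18$)
$x = 64$ ($x = \left(\left(\left(-1\right) \left(-1\right) - 1\right) + 8\right)^{2} = \left(\left(1 - 1\right) + 8\right)^{2} = \left(0 + 8\right)^{2} = 8^{2} = 64$)
$\frac{x - 68}{M - 193} = \frac{64 - 68}{18 - 193} = - \frac{4}{-175} = \left(-4\right) \left(- \frac{1}{175}\right) = \frac{4}{175}$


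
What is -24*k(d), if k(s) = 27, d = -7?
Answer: -648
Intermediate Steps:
-24*k(d) = -24*27 = -648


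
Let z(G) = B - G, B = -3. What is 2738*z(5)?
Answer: -21904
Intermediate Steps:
z(G) = -3 - G
2738*z(5) = 2738*(-3 - 1*5) = 2738*(-3 - 5) = 2738*(-8) = -21904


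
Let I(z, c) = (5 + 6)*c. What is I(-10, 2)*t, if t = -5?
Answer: -110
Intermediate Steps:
I(z, c) = 11*c
I(-10, 2)*t = (11*2)*(-5) = 22*(-5) = -110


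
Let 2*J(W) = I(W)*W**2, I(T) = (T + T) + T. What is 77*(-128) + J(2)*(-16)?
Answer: -10048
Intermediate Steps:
I(T) = 3*T (I(T) = 2*T + T = 3*T)
J(W) = 3*W**3/2 (J(W) = ((3*W)*W**2)/2 = (3*W**3)/2 = 3*W**3/2)
77*(-128) + J(2)*(-16) = 77*(-128) + ((3/2)*2**3)*(-16) = -9856 + ((3/2)*8)*(-16) = -9856 + 12*(-16) = -9856 - 192 = -10048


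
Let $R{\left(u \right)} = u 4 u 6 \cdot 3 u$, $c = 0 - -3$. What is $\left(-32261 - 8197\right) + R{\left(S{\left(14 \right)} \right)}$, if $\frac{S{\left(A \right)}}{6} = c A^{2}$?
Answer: $3161682244086$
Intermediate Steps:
$c = 3$ ($c = 0 + 3 = 3$)
$S{\left(A \right)} = 18 A^{2}$ ($S{\left(A \right)} = 6 \cdot 3 A^{2} = 18 A^{2}$)
$R{\left(u \right)} = 72 u^{3}$ ($R{\left(u \right)} = u 24 u 3 u = 24 u^{2} \cdot 3 u = 72 u^{3}$)
$\left(-32261 - 8197\right) + R{\left(S{\left(14 \right)} \right)} = \left(-32261 - 8197\right) + 72 \left(18 \cdot 14^{2}\right)^{3} = -40458 + 72 \left(18 \cdot 196\right)^{3} = -40458 + 72 \cdot 3528^{3} = -40458 + 72 \cdot 43912253952 = -40458 + 3161682284544 = 3161682244086$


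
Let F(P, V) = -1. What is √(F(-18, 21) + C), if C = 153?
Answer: 2*√38 ≈ 12.329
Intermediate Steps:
√(F(-18, 21) + C) = √(-1 + 153) = √152 = 2*√38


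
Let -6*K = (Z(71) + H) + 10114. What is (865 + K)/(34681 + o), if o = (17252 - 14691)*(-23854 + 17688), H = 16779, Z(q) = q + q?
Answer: 4369/18907734 ≈ 0.00023107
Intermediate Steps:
Z(q) = 2*q
o = -15791126 (o = 2561*(-6166) = -15791126)
K = -27035/6 (K = -((2*71 + 16779) + 10114)/6 = -((142 + 16779) + 10114)/6 = -(16921 + 10114)/6 = -1/6*27035 = -27035/6 ≈ -4505.8)
(865 + K)/(34681 + o) = (865 - 27035/6)/(34681 - 15791126) = -21845/6/(-15756445) = -21845/6*(-1/15756445) = 4369/18907734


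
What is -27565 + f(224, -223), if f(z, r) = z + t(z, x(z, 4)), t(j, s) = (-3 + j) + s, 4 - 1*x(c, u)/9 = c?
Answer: -29100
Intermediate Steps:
x(c, u) = 36 - 9*c
t(j, s) = -3 + j + s
f(z, r) = 33 - 7*z (f(z, r) = z + (-3 + z + (36 - 9*z)) = z + (33 - 8*z) = 33 - 7*z)
-27565 + f(224, -223) = -27565 + (33 - 7*224) = -27565 + (33 - 1568) = -27565 - 1535 = -29100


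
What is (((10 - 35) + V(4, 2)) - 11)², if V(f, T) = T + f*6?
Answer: 100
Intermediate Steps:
V(f, T) = T + 6*f
(((10 - 35) + V(4, 2)) - 11)² = (((10 - 35) + (2 + 6*4)) - 11)² = ((-25 + (2 + 24)) - 11)² = ((-25 + 26) - 11)² = (1 - 11)² = (-10)² = 100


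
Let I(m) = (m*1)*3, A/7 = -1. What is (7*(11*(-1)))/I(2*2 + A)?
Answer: 77/9 ≈ 8.5556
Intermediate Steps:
A = -7 (A = 7*(-1) = -7)
I(m) = 3*m (I(m) = m*3 = 3*m)
(7*(11*(-1)))/I(2*2 + A) = (7*(11*(-1)))/((3*(2*2 - 7))) = (7*(-11))/((3*(4 - 7))) = -77/(3*(-3)) = -77/(-9) = -77*(-⅑) = 77/9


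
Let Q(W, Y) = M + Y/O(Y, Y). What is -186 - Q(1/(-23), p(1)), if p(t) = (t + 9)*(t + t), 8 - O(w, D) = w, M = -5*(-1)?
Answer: -568/3 ≈ -189.33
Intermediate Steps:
M = 5
O(w, D) = 8 - w
p(t) = 2*t*(9 + t) (p(t) = (9 + t)*(2*t) = 2*t*(9 + t))
Q(W, Y) = 5 + Y/(8 - Y)
-186 - Q(1/(-23), p(1)) = -186 - 4*(-10 + 2*1*(9 + 1))/(-8 + 2*1*(9 + 1)) = -186 - 4*(-10 + 2*1*10)/(-8 + 2*1*10) = -186 - 4*(-10 + 20)/(-8 + 20) = -186 - 4*10/12 = -186 - 1*10/3 = -186 - 10/3 = -568/3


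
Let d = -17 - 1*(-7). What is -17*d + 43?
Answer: 213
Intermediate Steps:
d = -10 (d = -17 + 7 = -10)
-17*d + 43 = -17*(-10) + 43 = 170 + 43 = 213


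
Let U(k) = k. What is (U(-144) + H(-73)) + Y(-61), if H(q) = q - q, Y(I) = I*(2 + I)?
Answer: 3455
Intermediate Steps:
H(q) = 0
(U(-144) + H(-73)) + Y(-61) = (-144 + 0) - 61*(2 - 61) = -144 - 61*(-59) = -144 + 3599 = 3455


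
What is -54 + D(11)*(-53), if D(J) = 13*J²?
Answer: -83423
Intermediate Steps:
-54 + D(11)*(-53) = -54 + (13*11²)*(-53) = -54 + (13*121)*(-53) = -54 + 1573*(-53) = -54 - 83369 = -83423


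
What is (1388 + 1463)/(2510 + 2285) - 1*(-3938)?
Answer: 18885561/4795 ≈ 3938.6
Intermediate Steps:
(1388 + 1463)/(2510 + 2285) - 1*(-3938) = 2851/4795 + 3938 = 18885561/4795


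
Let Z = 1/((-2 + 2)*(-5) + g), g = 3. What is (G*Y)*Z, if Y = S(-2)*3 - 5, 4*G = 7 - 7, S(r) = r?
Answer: 0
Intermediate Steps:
G = 0 (G = (7 - 7)/4 = (¼)*0 = 0)
Z = ⅓ (Z = 1/((-2 + 2)*(-5) + 3) = 1/(0*(-5) + 3) = 1/(0 + 3) = 1/3 = ⅓ ≈ 0.33333)
Y = -11 (Y = -2*3 - 5 = -6 - 5 = -11)
(G*Y)*Z = (0*(-11))*(⅓) = 0*(⅓) = 0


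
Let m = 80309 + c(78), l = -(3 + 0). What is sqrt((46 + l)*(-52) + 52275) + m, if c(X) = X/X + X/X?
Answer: 80311 + sqrt(50039) ≈ 80535.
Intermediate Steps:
l = -3 (l = -1*3 = -3)
c(X) = 2 (c(X) = 1 + 1 = 2)
m = 80311 (m = 80309 + 2 = 80311)
sqrt((46 + l)*(-52) + 52275) + m = sqrt((46 - 3)*(-52) + 52275) + 80311 = sqrt(43*(-52) + 52275) + 80311 = sqrt(-2236 + 52275) + 80311 = sqrt(50039) + 80311 = 80311 + sqrt(50039)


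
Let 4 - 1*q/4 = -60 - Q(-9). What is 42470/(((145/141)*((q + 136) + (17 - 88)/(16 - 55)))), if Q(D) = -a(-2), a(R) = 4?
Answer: 46708506/427315 ≈ 109.31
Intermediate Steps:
Q(D) = -4 (Q(D) = -1*4 = -4)
q = 240 (q = 16 - 4*(-60 - 1*(-4)) = 16 - 4*(-60 + 4) = 16 - 4*(-56) = 16 + 224 = 240)
42470/(((145/141)*((q + 136) + (17 - 88)/(16 - 55)))) = 42470/(((145/141)*((240 + 136) + (17 - 88)/(16 - 55)))) = 42470/(((145*(1/141))*(376 - 71/(-39)))) = 42470/((145*(376 - 71*(-1/39))/141)) = 42470/((145*(376 + 71/39)/141)) = 42470/(((145/141)*(14735/39))) = 42470/(2136575/5499) = 42470*(5499/2136575) = 46708506/427315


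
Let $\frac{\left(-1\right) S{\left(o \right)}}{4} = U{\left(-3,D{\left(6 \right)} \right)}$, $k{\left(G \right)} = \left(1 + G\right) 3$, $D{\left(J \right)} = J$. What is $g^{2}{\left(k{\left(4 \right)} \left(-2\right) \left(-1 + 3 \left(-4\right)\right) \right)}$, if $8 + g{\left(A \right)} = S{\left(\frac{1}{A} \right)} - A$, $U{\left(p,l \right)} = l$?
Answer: $178084$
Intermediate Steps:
$k{\left(G \right)} = 3 + 3 G$
$S{\left(o \right)} = -24$ ($S{\left(o \right)} = \left(-4\right) 6 = -24$)
$g{\left(A \right)} = -32 - A$ ($g{\left(A \right)} = -8 - \left(24 + A\right) = -32 - A$)
$g^{2}{\left(k{\left(4 \right)} \left(-2\right) \left(-1 + 3 \left(-4\right)\right) \right)} = \left(-32 - \left(3 + 3 \cdot 4\right) \left(-2\right) \left(-1 + 3 \left(-4\right)\right)\right)^{2} = \left(-32 - \left(3 + 12\right) \left(-2\right) \left(-1 - 12\right)\right)^{2} = \left(-32 - 15 \left(-2\right) \left(-13\right)\right)^{2} = \left(-32 - \left(-30\right) \left(-13\right)\right)^{2} = \left(-32 - 390\right)^{2} = \left(-422\right)^{2} = 178084$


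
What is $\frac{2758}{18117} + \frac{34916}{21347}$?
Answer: $\frac{691448198}{386743599} \approx 1.7879$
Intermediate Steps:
$\frac{2758}{18117} + \frac{34916}{21347} = \frac{691448198}{386743599}$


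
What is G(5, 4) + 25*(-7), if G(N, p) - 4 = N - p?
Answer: -170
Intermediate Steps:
G(N, p) = 4 + N - p (G(N, p) = 4 + (N - p) = 4 + N - p)
G(5, 4) + 25*(-7) = (4 + 5 - 1*4) + 25*(-7) = (4 + 5 - 4) - 175 = 5 - 175 = -170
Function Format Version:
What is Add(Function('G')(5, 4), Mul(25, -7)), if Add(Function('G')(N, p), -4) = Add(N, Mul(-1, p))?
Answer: -170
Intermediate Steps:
Function('G')(N, p) = Add(4, N, Mul(-1, p)) (Function('G')(N, p) = Add(4, Add(N, Mul(-1, p))) = Add(4, N, Mul(-1, p)))
Add(Function('G')(5, 4), Mul(25, -7)) = Add(Add(4, 5, Mul(-1, 4)), Mul(25, -7)) = Add(Add(4, 5, -4), -175) = Add(5, -175) = -170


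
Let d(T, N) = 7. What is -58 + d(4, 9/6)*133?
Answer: 873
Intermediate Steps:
-58 + d(4, 9/6)*133 = -58 + 7*133 = -58 + 931 = 873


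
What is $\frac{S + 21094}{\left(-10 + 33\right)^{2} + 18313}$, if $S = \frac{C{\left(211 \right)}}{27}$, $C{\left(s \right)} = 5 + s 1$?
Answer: $\frac{10551}{9421} \approx 1.1199$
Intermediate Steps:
$C{\left(s \right)} = 5 + s$
$S = 8$ ($S = \frac{5 + 211}{27} = 216 \cdot \frac{1}{27} = 8$)
$\frac{S + 21094}{\left(-10 + 33\right)^{2} + 18313} = \frac{8 + 21094}{\left(-10 + 33\right)^{2} + 18313} = \frac{21102}{23^{2} + 18313} = \frac{21102}{529 + 18313} = \frac{21102}{18842} = 21102 \cdot \frac{1}{18842} = \frac{10551}{9421}$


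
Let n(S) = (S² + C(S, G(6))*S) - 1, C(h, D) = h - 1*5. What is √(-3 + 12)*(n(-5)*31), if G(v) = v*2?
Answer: 6882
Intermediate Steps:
G(v) = 2*v
C(h, D) = -5 + h (C(h, D) = h - 5 = -5 + h)
n(S) = -1 + S² + S*(-5 + S) (n(S) = (S² + (-5 + S)*S) - 1 = (S² + S*(-5 + S)) - 1 = -1 + S² + S*(-5 + S))
√(-3 + 12)*(n(-5)*31) = √(-3 + 12)*((-1 + (-5)² - 5*(-5 - 5))*31) = √9*((-1 + 25 - 5*(-10))*31) = 3*((-1 + 25 + 50)*31) = 3*(74*31) = 3*2294 = 6882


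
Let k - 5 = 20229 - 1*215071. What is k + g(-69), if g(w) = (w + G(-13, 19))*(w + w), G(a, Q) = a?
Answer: -183521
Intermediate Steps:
k = -194837 (k = 5 + (20229 - 1*215071) = 5 + (20229 - 215071) = 5 - 194842 = -194837)
g(w) = 2*w*(-13 + w) (g(w) = (w - 13)*(w + w) = (-13 + w)*(2*w) = 2*w*(-13 + w))
k + g(-69) = -194837 + 2*(-69)*(-13 - 69) = -194837 + 2*(-69)*(-82) = -194837 + 11316 = -183521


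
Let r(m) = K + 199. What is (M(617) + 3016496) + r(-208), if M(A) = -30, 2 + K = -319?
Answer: 3016344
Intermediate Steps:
K = -321 (K = -2 - 319 = -321)
r(m) = -122 (r(m) = -321 + 199 = -122)
(M(617) + 3016496) + r(-208) = (-30 + 3016496) - 122 = 3016466 - 122 = 3016344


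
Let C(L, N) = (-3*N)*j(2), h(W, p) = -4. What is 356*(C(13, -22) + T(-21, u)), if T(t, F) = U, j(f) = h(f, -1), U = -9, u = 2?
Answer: -97188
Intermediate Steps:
j(f) = -4
C(L, N) = 12*N (C(L, N) = -3*N*(-4) = 12*N)
T(t, F) = -9
356*(C(13, -22) + T(-21, u)) = 356*(12*(-22) - 9) = 356*(-264 - 9) = 356*(-273) = -97188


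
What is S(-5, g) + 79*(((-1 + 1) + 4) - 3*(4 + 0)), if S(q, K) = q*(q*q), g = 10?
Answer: -757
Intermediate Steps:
S(q, K) = q³ (S(q, K) = q*q² = q³)
S(-5, g) + 79*(((-1 + 1) + 4) - 3*(4 + 0)) = (-5)³ + 79*(((-1 + 1) + 4) - 3*(4 + 0)) = -125 + 79*((0 + 4) - 3*4) = -125 + 79*(4 - 3*4) = -125 + 79*(4 - 12) = -125 + 79*(-8) = -125 - 632 = -757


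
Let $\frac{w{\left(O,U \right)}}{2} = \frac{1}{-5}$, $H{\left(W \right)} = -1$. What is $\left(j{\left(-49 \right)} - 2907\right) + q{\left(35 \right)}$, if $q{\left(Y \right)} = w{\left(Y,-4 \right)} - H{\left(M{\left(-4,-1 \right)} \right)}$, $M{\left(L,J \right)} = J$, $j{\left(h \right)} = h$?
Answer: $- \frac{14777}{5} \approx -2955.4$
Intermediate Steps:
$w{\left(O,U \right)} = - \frac{2}{5}$ ($w{\left(O,U \right)} = \frac{2}{-5} = 2 \left(- \frac{1}{5}\right) = - \frac{2}{5}$)
$q{\left(Y \right)} = \frac{3}{5}$ ($q{\left(Y \right)} = - \frac{2}{5} - -1 = - \frac{2}{5} + 1 = \frac{3}{5}$)
$\left(j{\left(-49 \right)} - 2907\right) + q{\left(35 \right)} = \left(-49 - 2907\right) + \frac{3}{5} = -2956 + \frac{3}{5} = - \frac{14777}{5}$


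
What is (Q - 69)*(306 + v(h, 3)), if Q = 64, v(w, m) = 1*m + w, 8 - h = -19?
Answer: -1680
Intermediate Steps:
h = 27 (h = 8 - 1*(-19) = 8 + 19 = 27)
v(w, m) = m + w
(Q - 69)*(306 + v(h, 3)) = (64 - 69)*(306 + (3 + 27)) = -5*(306 + 30) = -5*336 = -1680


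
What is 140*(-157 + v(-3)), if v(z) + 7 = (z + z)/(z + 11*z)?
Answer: -68810/3 ≈ -22937.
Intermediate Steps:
v(z) = -41/6 (v(z) = -7 + (z + z)/(z + 11*z) = -7 + (2*z)/((12*z)) = -7 + (2*z)*(1/(12*z)) = -7 + 1/6 = -41/6)
140*(-157 + v(-3)) = 140*(-157 - 41/6) = 140*(-983/6) = -68810/3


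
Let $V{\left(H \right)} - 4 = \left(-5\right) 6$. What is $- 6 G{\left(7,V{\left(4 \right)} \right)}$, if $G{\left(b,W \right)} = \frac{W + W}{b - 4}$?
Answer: $104$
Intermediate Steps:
$V{\left(H \right)} = -26$ ($V{\left(H \right)} = 4 - 30 = -26$)
$G{\left(b,W \right)} = \frac{2 W}{-4 + b}$
$- 6 G{\left(7,V{\left(4 \right)} \right)} = - 6 \cdot 2 \left(-26\right) \frac{1}{-4 + 7} = - 6 \cdot 2 \left(-26\right) \frac{1}{3} = \left(-6\right) \left(- \frac{52}{3}\right) = 104$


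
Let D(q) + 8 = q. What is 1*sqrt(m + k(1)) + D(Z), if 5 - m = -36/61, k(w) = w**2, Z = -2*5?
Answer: -18 + sqrt(24522)/61 ≈ -15.433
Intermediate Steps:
Z = -10
D(q) = -8 + q
m = 341/61 (m = 5 - (-36)/61 = 5 - 1*(-36/61) = 5 + 36/61 = 341/61 ≈ 5.5902)
1*sqrt(m + k(1)) + D(Z) = 1*sqrt(341/61 + 1**2) + (-8 - 10) = 1*sqrt(341/61 + 1) - 18 = 1*sqrt(402/61) - 18 = 1*(sqrt(24522)/61) - 18 = sqrt(24522)/61 - 18 = -18 + sqrt(24522)/61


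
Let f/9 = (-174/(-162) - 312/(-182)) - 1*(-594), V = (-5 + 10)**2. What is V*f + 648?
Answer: 2833433/21 ≈ 1.3493e+5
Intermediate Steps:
V = 25 (V = 5**2 = 25)
f = 112793/21 (f = 9*((-174/(-162) - 312/(-182)) - 1*(-594)) = 9*((-174*(-1/162) - 312*(-1/182)) + 594) = 9*((29/27 + 12/7) + 594) = 9*(527/189 + 594) = 9*(112793/189) = 112793/21 ≈ 5371.1)
V*f + 648 = 25*(112793/21) + 648 = 2819825/21 + 648 = 2833433/21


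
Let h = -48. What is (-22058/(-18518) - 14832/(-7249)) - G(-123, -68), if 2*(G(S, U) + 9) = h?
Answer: 2432188912/67118491 ≈ 36.237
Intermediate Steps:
G(S, U) = -33 (G(S, U) = -9 + (½)*(-48) = -9 - 24 = -33)
(-22058/(-18518) - 14832/(-7249)) - G(-123, -68) = (-22058/(-18518) - 14832/(-7249)) - 1*(-33) = (-22058*(-1/18518) - 14832*(-1/7249)) + 33 = (11029/9259 + 14832/7249) + 33 = 217278709/67118491 + 33 = 2432188912/67118491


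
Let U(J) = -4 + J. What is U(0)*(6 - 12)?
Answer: 24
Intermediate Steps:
U(0)*(6 - 12) = (-4 + 0)*(6 - 12) = -4*(-6) = 24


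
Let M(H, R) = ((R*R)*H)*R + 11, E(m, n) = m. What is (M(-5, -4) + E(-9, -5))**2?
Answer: 103684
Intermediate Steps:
M(H, R) = 11 + H*R**3 (M(H, R) = (R**2*H)*R + 11 = (H*R**2)*R + 11 = H*R**3 + 11 = 11 + H*R**3)
(M(-5, -4) + E(-9, -5))**2 = ((11 - 5*(-4)**3) - 9)**2 = ((11 - 5*(-64)) - 9)**2 = ((11 + 320) - 9)**2 = (331 - 9)**2 = 322**2 = 103684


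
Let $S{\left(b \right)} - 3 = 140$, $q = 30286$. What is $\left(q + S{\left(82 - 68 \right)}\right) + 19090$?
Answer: $49519$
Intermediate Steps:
$S{\left(b \right)} = 143$ ($S{\left(b \right)} = 3 + 140 = 143$)
$\left(q + S{\left(82 - 68 \right)}\right) + 19090 = \left(30286 + 143\right) + 19090 = 30429 + 19090 = 49519$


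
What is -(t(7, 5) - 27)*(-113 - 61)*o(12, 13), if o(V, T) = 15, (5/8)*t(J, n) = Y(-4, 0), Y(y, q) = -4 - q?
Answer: -87174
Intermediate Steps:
t(J, n) = -32/5 (t(J, n) = 8*(-4 - 1*0)/5 = 8*(-4 + 0)/5 = (8/5)*(-4) = -32/5)
-(t(7, 5) - 27)*(-113 - 61)*o(12, 13) = -(-32/5 - 27)*(-113 - 61)*15 = -(-167/5*(-174))*15 = -29058*15/5 = -1*87174 = -87174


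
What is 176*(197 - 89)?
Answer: 19008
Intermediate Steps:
176*(197 - 89) = 176*108 = 19008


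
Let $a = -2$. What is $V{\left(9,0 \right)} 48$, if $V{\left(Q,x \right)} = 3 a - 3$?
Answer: $-432$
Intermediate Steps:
$V{\left(Q,x \right)} = -9$ ($V{\left(Q,x \right)} = 3 \left(-2\right) - 3 = -6 - 3 = -9$)
$V{\left(9,0 \right)} 48 = \left(-9\right) 48 = -432$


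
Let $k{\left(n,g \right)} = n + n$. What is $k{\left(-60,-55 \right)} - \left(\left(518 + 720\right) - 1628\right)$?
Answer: $270$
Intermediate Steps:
$k{\left(n,g \right)} = 2 n$
$k{\left(-60,-55 \right)} - \left(\left(518 + 720\right) - 1628\right) = 2 \left(-60\right) - \left(\left(518 + 720\right) - 1628\right) = -120 - \left(1238 - 1628\right) = -120 - -390 = -120 + 390 = 270$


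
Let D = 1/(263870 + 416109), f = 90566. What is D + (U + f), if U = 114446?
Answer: 139403854749/679979 ≈ 2.0501e+5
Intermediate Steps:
D = 1/679979 ≈ 1.4706e-6
D + (U + f) = 1/679979 + (114446 + 90566) = 1/679979 + 205012 = 139403854749/679979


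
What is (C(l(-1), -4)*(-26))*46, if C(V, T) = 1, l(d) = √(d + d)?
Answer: -1196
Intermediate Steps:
l(d) = √2*√d (l(d) = √(2*d) = √2*√d)
(C(l(-1), -4)*(-26))*46 = (1*(-26))*46 = -26*46 = -1196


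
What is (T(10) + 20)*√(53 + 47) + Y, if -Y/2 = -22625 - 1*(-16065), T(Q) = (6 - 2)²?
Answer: 13480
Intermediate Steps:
T(Q) = 16 (T(Q) = 4² = 16)
Y = 13120 (Y = -2*(-22625 - 1*(-16065)) = -2*(-22625 + 16065) = -2*(-6560) = 13120)
(T(10) + 20)*√(53 + 47) + Y = (16 + 20)*√(53 + 47) + 13120 = 36*√100 + 13120 = 36*10 + 13120 = 360 + 13120 = 13480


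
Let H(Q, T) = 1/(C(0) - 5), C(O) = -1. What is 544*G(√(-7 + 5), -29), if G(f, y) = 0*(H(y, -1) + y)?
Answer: 0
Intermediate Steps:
H(Q, T) = -⅙ (H(Q, T) = 1/(-1 - 5) = 1/(-6) = -⅙)
G(f, y) = 0 (G(f, y) = 0*(-⅙ + y) = 0)
544*G(√(-7 + 5), -29) = 544*0 = 0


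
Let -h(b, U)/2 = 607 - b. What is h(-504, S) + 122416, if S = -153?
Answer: 120194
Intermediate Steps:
h(b, U) = -1214 + 2*b (h(b, U) = -2*(607 - b) = -1214 + 2*b)
h(-504, S) + 122416 = (-1214 + 2*(-504)) + 122416 = (-1214 - 1008) + 122416 = -2222 + 122416 = 120194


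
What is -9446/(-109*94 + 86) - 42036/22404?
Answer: -8977399/9484360 ≈ -0.94655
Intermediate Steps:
-9446/(-109*94 + 86) - 42036/22404 = -9446/(-10246 + 86) - 42036*1/22404 = -9446/(-10160) - 3503/1867 = -9446*(-1/10160) - 3503/1867 = 4723/5080 - 3503/1867 = -8977399/9484360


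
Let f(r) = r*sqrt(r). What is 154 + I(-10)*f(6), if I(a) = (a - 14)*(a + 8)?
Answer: 154 + 288*sqrt(6) ≈ 859.45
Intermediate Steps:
f(r) = r**(3/2)
I(a) = (-14 + a)*(8 + a)
154 + I(-10)*f(6) = 154 + (-112 + (-10)**2 - 6*(-10))*6**(3/2) = 154 + (-112 + 100 + 60)*(6*sqrt(6)) = 154 + 48*(6*sqrt(6)) = 154 + 288*sqrt(6)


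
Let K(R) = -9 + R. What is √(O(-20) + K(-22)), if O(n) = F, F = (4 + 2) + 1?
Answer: 2*I*√6 ≈ 4.899*I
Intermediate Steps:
F = 7 (F = 6 + 1 = 7)
O(n) = 7
√(O(-20) + K(-22)) = √(7 + (-9 - 22)) = √(7 - 31) = √(-24) = 2*I*√6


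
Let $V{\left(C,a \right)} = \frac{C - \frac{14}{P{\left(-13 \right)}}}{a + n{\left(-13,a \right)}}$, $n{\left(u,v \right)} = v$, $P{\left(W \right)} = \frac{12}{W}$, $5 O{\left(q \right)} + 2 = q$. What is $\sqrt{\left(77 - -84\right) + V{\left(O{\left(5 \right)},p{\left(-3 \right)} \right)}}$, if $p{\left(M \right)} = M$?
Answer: $\frac{\sqrt{142535}}{30} \approx 12.585$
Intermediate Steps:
$O{\left(q \right)} = - \frac{2}{5} + \frac{q}{5}$
$V{\left(C,a \right)} = \frac{\frac{91}{6} + C}{2 a}$ ($V{\left(C,a \right)} = \frac{C - \frac{14}{12 \frac{1}{-13}}}{a + a} = \frac{C - \frac{14}{12 \left(- \frac{1}{13}\right)}}{2 a} = \left(C - \frac{14}{- \frac{12}{13}}\right) \frac{1}{2 a} = \left(C - - \frac{91}{6}\right) \frac{1}{2 a} = \left(C + \frac{91}{6}\right) \frac{1}{2 a} = \left(\frac{91}{6} + C\right) \frac{1}{2 a} = \frac{\frac{91}{6} + C}{2 a}$)
$\sqrt{\left(77 - -84\right) + V{\left(O{\left(5 \right)},p{\left(-3 \right)} \right)}} = \sqrt{\left(77 - -84\right) + \frac{91 + 6 \left(- \frac{2}{5} + \frac{1}{5} \cdot 5\right)}{12 \left(-3\right)}} = \sqrt{\left(77 + 84\right) + \frac{1}{12} \left(- \frac{1}{3}\right) \left(91 + 6 \left(- \frac{2}{5} + 1\right)\right)} = \sqrt{161 + \frac{1}{12} \left(- \frac{1}{3}\right) \left(91 + 6 \cdot \frac{3}{5}\right)} = \sqrt{161 + \frac{1}{12} \left(- \frac{1}{3}\right) \left(91 + \frac{18}{5}\right)} = \sqrt{161 + \frac{1}{12} \left(- \frac{1}{3}\right) \frac{473}{5}} = \sqrt{161 - \frac{473}{180}} = \sqrt{\frac{28507}{180}} = \frac{\sqrt{142535}}{30}$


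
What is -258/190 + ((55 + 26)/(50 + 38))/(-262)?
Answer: -2981919/2190320 ≈ -1.3614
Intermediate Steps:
-258/190 + ((55 + 26)/(50 + 38))/(-262) = -258*1/190 + (81/88)*(-1/262) = -129/95 + (81*(1/88))*(-1/262) = -129/95 + (81/88)*(-1/262) = -129/95 - 81/23056 = -2981919/2190320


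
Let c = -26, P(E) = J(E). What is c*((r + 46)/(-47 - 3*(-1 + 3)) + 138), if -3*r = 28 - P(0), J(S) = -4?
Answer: -10712/3 ≈ -3570.7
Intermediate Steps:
P(E) = -4
r = -32/3 (r = -(28 - 1*(-4))/3 = -(28 + 4)/3 = -⅓*32 = -32/3 ≈ -10.667)
c*((r + 46)/(-47 - 3*(-1 + 3)) + 138) = -26*((-32/3 + 46)/(-47 - 3*(-1 + 3)) + 138) = -26*(106/(3*(-47 - 3*2)) + 138) = -26*(106/(3*(-47 - 6)) + 138) = -26*((106/3)/(-53) + 138) = -26*((106/3)*(-1/53) + 138) = -26*(-⅔ + 138) = -26*412/3 = -10712/3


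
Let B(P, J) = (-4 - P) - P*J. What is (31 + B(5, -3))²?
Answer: 1369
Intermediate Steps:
B(P, J) = -4 - P - J*P (B(P, J) = (-4 - P) - J*P = -4 - P - J*P)
(31 + B(5, -3))² = (31 + (-4 - 1*5 - 1*(-3)*5))² = (31 + (-4 - 5 + 15))² = (31 + 6)² = 37² = 1369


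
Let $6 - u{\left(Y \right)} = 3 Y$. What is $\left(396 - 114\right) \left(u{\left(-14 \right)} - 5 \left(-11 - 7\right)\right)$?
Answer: $38916$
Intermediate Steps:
$u{\left(Y \right)} = 6 - 3 Y$
$\left(396 - 114\right) \left(u{\left(-14 \right)} - 5 \left(-11 - 7\right)\right) = \left(396 - 114\right) \left(\left(6 - -42\right) - 5 \left(-11 - 7\right)\right) = 282 \left(\left(6 + 42\right) - -90\right) = 282 \left(48 + 90\right) = 282 \cdot 138 = 38916$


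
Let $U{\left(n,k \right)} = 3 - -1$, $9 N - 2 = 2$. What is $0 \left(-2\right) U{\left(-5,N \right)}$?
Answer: $0$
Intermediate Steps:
$N = \frac{4}{9}$ ($N = \frac{2}{9} + \frac{1}{9} \cdot 2 = \frac{2}{9} + \frac{2}{9} = \frac{4}{9} \approx 0.44444$)
$U{\left(n,k \right)} = 4$ ($U{\left(n,k \right)} = 3 + 1 = 4$)
$0 \left(-2\right) U{\left(-5,N \right)} = 0 \left(-2\right) 4 = 0 \cdot 4 = 0$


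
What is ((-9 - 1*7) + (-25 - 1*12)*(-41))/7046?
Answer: 1501/7046 ≈ 0.21303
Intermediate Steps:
((-9 - 1*7) + (-25 - 1*12)*(-41))/7046 = ((-9 - 7) + (-25 - 12)*(-41))*(1/7046) = (-16 - 37*(-41))*(1/7046) = (-16 + 1517)*(1/7046) = 1501*(1/7046) = 1501/7046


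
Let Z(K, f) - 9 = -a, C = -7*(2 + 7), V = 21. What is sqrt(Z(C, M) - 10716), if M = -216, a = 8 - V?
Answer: I*sqrt(10694) ≈ 103.41*I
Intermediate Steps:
C = -63 (C = -7*9 = -63)
a = -13 (a = 8 - 1*21 = 8 - 21 = -13)
Z(K, f) = 22 (Z(K, f) = 9 - 1*(-13) = 9 + 13 = 22)
sqrt(Z(C, M) - 10716) = sqrt(22 - 10716) = sqrt(-10694) = I*sqrt(10694)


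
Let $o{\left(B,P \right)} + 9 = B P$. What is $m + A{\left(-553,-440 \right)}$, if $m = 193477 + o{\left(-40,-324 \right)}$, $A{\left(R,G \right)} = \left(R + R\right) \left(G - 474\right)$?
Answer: $1217312$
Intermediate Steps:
$o{\left(B,P \right)} = -9 + B P$
$A{\left(R,G \right)} = 2 R \left(-474 + G\right)$
$m = 206428$ ($m = 193477 - -12951 = 193477 + \left(-9 + 12960\right) = 193477 + 12951 = 206428$)
$m + A{\left(-553,-440 \right)} = 206428 + 2 \left(-553\right) \left(-474 - 440\right) = 206428 + 2 \left(-553\right) \left(-914\right) = 206428 + 1010884 = 1217312$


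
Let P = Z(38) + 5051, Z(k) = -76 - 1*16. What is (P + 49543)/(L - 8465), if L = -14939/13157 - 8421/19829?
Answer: -14219035118806/2208842165673 ≈ -6.4373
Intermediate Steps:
Z(k) = -92 (Z(k) = -76 - 16 = -92)
L = -407020528/260890153 (L = -14939*1/13157 - 8421*1/19829 = -14939/13157 - 8421/19829 = -407020528/260890153 ≈ -1.5601)
P = 4959 (P = -92 + 5051 = 4959)
(P + 49543)/(L - 8465) = (4959 + 49543)/(-407020528/260890153 - 8465) = 54502/(-2208842165673/260890153) = 54502*(-260890153/2208842165673) = -14219035118806/2208842165673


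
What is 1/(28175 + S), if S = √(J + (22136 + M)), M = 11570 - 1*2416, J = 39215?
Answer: 5635/158752024 - √70505/793760120 ≈ 3.5161e-5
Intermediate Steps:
M = 9154 (M = 11570 - 2416 = 9154)
S = √70505 (S = √(39215 + (22136 + 9154)) = √(39215 + 31290) = √70505 ≈ 265.53)
1/(28175 + S) = 1/(28175 + √70505)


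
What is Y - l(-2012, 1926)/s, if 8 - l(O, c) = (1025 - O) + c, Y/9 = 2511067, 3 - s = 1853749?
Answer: 41893923657883/1853746 ≈ 2.2600e+7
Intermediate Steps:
s = -1853746 (s = 3 - 1*1853749 = 3 - 1853749 = -1853746)
Y = 22599603 (Y = 9*2511067 = 22599603)
l(O, c) = -1017 + O - c (l(O, c) = 8 - ((1025 - O) + c) = 8 - (1025 + c - O) = 8 + (-1025 + O - c) = -1017 + O - c)
Y - l(-2012, 1926)/s = 22599603 - (-1017 - 2012 - 1*1926)/(-1853746) = 22599603 - (-1017 - 2012 - 1926)*(-1)/1853746 = 22599603 - (-4955)*(-1)/1853746 = 22599603 - 1*4955/1853746 = 22599603 - 4955/1853746 = 41893923657883/1853746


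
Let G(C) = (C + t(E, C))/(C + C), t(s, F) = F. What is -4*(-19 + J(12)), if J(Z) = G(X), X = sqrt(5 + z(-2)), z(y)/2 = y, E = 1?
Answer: 72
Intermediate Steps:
z(y) = 2*y
X = 1 (X = sqrt(5 + 2*(-2)) = sqrt(5 - 4) = sqrt(1) = 1)
G(C) = 1 (G(C) = (C + C)/(C + C) = (2*C)/((2*C)) = (2*C)*(1/(2*C)) = 1)
J(Z) = 1
-4*(-19 + J(12)) = -4*(-19 + 1) = -4*(-18) = 72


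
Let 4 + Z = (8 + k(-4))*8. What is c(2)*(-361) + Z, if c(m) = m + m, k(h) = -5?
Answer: -1424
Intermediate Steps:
c(m) = 2*m
Z = 20 (Z = -4 + (8 - 5)*8 = -4 + 3*8 = -4 + 24 = 20)
c(2)*(-361) + Z = (2*2)*(-361) + 20 = 4*(-361) + 20 = -1444 + 20 = -1424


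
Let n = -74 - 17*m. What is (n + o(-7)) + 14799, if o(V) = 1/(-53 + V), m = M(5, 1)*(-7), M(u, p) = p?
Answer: 890639/60 ≈ 14844.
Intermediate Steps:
m = -7 (m = 1*(-7) = -7)
n = 45 (n = -74 - 17*(-7) = -74 + 119 = 45)
(n + o(-7)) + 14799 = (45 + 1/(-53 - 7)) + 14799 = (45 + 1/(-60)) + 14799 = (45 - 1/60) + 14799 = 2699/60 + 14799 = 890639/60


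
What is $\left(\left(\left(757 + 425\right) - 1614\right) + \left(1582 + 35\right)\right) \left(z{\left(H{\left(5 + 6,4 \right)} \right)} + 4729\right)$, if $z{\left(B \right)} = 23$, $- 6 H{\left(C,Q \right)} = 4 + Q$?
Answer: $5631120$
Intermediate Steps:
$H{\left(C,Q \right)} = - \frac{2}{3} - \frac{Q}{6}$ ($H{\left(C,Q \right)} = - \frac{4 + Q}{6} = - \frac{2}{3} - \frac{Q}{6}$)
$\left(\left(\left(757 + 425\right) - 1614\right) + \left(1582 + 35\right)\right) \left(z{\left(H{\left(5 + 6,4 \right)} \right)} + 4729\right) = \left(\left(\left(757 + 425\right) - 1614\right) + \left(1582 + 35\right)\right) \left(23 + 4729\right) = \left(\left(1182 - 1614\right) + 1617\right) 4752 = \left(-432 + 1617\right) 4752 = 1185 \cdot 4752 = 5631120$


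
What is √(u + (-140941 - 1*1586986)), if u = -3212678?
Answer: I*√4940605 ≈ 2222.7*I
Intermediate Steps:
√(u + (-140941 - 1*1586986)) = √(-3212678 + (-140941 - 1*1586986)) = √(-3212678 + (-140941 - 1586986)) = √(-3212678 - 1727927) = √(-4940605) = I*√4940605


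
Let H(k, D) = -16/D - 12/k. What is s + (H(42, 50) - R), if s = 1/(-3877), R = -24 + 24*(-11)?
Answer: 194989663/678475 ≈ 287.39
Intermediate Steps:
R = -288 (R = -24 - 264 = -288)
s = -1/3877 ≈ -0.00025793
s + (H(42, 50) - R) = -1/3877 + ((-16/50 - 12/42) - 1*(-288)) = -1/3877 + ((-16*1/50 - 12*1/42) + 288) = -1/3877 + ((-8/25 - 2/7) + 288) = -1/3877 + (-106/175 + 288) = -1/3877 + 50294/175 = 194989663/678475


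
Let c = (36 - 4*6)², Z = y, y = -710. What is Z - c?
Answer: -854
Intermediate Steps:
Z = -710
c = 144 (c = (36 - 24)² = 12² = 144)
Z - c = -710 - 1*144 = -710 - 144 = -854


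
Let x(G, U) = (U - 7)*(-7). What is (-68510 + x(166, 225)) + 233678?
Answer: 163642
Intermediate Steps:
x(G, U) = 49 - 7*U (x(G, U) = (-7 + U)*(-7) = 49 - 7*U)
(-68510 + x(166, 225)) + 233678 = (-68510 + (49 - 7*225)) + 233678 = (-68510 + (49 - 1575)) + 233678 = (-68510 - 1526) + 233678 = -70036 + 233678 = 163642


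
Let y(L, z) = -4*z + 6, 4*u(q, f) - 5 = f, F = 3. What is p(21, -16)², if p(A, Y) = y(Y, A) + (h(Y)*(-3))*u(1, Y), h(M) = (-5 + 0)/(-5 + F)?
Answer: 210681/64 ≈ 3291.9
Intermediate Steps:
u(q, f) = 5/4 + f/4
h(M) = 5/2 (h(M) = (-5 + 0)/(-5 + 3) = -5/(-2) = -5*(-½) = 5/2)
y(L, z) = 6 - 4*z
p(A, Y) = -27/8 - 4*A - 15*Y/8 (p(A, Y) = (6 - 4*A) + ((5/2)*(-3))*(5/4 + Y/4) = (6 - 4*A) - 15*(5/4 + Y/4)/2 = (6 - 4*A) + (-75/8 - 15*Y/8) = -27/8 - 4*A - 15*Y/8)
p(21, -16)² = (-27/8 - 4*21 - 15/8*(-16))² = (-27/8 - 84 + 30)² = (-459/8)² = 210681/64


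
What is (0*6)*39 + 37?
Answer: 37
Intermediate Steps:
(0*6)*39 + 37 = 0*39 + 37 = 0 + 37 = 37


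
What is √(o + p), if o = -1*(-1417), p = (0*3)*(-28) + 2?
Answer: √1419 ≈ 37.670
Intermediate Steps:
p = 2 (p = 0*(-28) + 2 = 0 + 2 = 2)
o = 1417
√(o + p) = √(1417 + 2) = √1419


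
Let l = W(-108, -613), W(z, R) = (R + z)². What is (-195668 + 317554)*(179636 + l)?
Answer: 85256453622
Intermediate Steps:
l = 519841 (l = (-613 - 108)² = (-721)² = 519841)
(-195668 + 317554)*(179636 + l) = (-195668 + 317554)*(179636 + 519841) = 121886*699477 = 85256453622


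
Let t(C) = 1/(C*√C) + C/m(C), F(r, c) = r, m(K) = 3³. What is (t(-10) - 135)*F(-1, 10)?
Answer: 3655/27 - I*√10/100 ≈ 135.37 - 0.031623*I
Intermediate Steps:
m(K) = 27
t(C) = C^(-3/2) + C/27 (t(C) = 1/(C*√C) + C/27 = 1/C^(3/2) + C*(1/27) = 1/C^(3/2) + C/27 = C^(-3/2) + C/27)
(t(-10) - 135)*F(-1, 10) = (((-10)^(-3/2) + (1/27)*(-10)) - 135)*(-1) = ((I*√10/100 - 10/27) - 135)*(-1) = ((-10/27 + I*√10/100) - 135)*(-1) = (-3655/27 + I*√10/100)*(-1) = 3655/27 - I*√10/100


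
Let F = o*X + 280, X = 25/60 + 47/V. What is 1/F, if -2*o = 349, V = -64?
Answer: 384/128809 ≈ 0.0029812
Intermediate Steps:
o = -349/2 (o = -½*349 = -349/2 ≈ -174.50)
X = -61/192 (X = 25/60 + 47/(-64) = 25*(1/60) + 47*(-1/64) = 5/12 - 47/64 = -61/192 ≈ -0.31771)
F = 128809/384 (F = -349/2*(-61/192) + 280 = 21289/384 + 280 = 128809/384 ≈ 335.44)
1/F = 1/(128809/384) = 384/128809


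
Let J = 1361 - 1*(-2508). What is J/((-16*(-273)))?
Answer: 3869/4368 ≈ 0.88576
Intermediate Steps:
J = 3869 (J = 1361 + 2508 = 3869)
J/((-16*(-273))) = 3869/((-16*(-273))) = 3869/4368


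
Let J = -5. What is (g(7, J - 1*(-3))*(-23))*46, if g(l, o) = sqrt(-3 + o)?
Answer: -1058*I*sqrt(5) ≈ -2365.8*I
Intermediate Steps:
(g(7, J - 1*(-3))*(-23))*46 = (sqrt(-3 + (-5 - 1*(-3)))*(-23))*46 = (sqrt(-3 + (-5 + 3))*(-23))*46 = (sqrt(-3 - 2)*(-23))*46 = (sqrt(-5)*(-23))*46 = ((I*sqrt(5))*(-23))*46 = -23*I*sqrt(5)*46 = -1058*I*sqrt(5)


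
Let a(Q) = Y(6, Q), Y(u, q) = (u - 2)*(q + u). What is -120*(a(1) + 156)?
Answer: -22080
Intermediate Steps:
Y(u, q) = (-2 + u)*(q + u)
a(Q) = 24 + 4*Q (a(Q) = 6² - 2*Q - 2*6 + Q*6 = 36 - 2*Q - 12 + 6*Q = 24 + 4*Q)
-120*(a(1) + 156) = -120*((24 + 4*1) + 156) = -120*((24 + 4) + 156) = -120*(28 + 156) = -120*184 = -22080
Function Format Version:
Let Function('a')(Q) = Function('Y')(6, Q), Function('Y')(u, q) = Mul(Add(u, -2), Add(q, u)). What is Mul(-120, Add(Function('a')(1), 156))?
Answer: -22080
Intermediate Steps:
Function('Y')(u, q) = Mul(Add(-2, u), Add(q, u))
Function('a')(Q) = Add(24, Mul(4, Q)) (Function('a')(Q) = Add(Pow(6, 2), Mul(-2, Q), Mul(-2, 6), Mul(Q, 6)) = Add(36, Mul(-2, Q), -12, Mul(6, Q)) = Add(24, Mul(4, Q)))
Mul(-120, Add(Function('a')(1), 156)) = Mul(-120, Add(Add(24, Mul(4, 1)), 156)) = Mul(-120, Add(Add(24, 4), 156)) = Mul(-120, Add(28, 156)) = Mul(-120, 184) = -22080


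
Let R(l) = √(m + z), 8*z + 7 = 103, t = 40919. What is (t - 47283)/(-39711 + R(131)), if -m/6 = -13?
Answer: 84240268/525654477 + 6364*√10/525654477 ≈ 0.16030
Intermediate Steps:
z = 12 (z = -7/8 + (⅛)*103 = -7/8 + 103/8 = 12)
m = 78 (m = -6*(-13) = 78)
R(l) = 3*√10 (R(l) = √(78 + 12) = √90 = 3*√10)
(t - 47283)/(-39711 + R(131)) = (40919 - 47283)/(-39711 + 3*√10) = -6364/(-39711 + 3*√10)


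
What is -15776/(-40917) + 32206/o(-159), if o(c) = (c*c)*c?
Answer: 20698894334/54824401881 ≈ 0.37755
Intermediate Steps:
o(c) = c³ (o(c) = c²*c = c³)
-15776/(-40917) + 32206/o(-159) = -15776/(-40917) + 32206/((-159)³) = -15776*(-1/40917) + 32206/(-4019679) = 15776/40917 + 32206*(-1/4019679) = 15776/40917 - 32206/4019679 = 20698894334/54824401881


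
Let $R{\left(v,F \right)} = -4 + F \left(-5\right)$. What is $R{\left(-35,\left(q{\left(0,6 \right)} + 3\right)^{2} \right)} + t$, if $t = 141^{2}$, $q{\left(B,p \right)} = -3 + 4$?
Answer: $19797$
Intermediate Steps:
$q{\left(B,p \right)} = 1$
$R{\left(v,F \right)} = -4 - 5 F$
$t = 19881$
$R{\left(-35,\left(q{\left(0,6 \right)} + 3\right)^{2} \right)} + t = \left(-4 - 5 \left(1 + 3\right)^{2}\right) + 19881 = \left(-4 - 5 \cdot 4^{2}\right) + 19881 = \left(-4 - 80\right) + 19881 = -84 + 19881 = 19797$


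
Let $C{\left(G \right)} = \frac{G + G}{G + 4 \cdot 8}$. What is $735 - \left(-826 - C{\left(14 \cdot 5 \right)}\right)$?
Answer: $\frac{79681}{51} \approx 1562.4$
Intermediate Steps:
$C{\left(G \right)} = \frac{2 G}{32 + G}$ ($C{\left(G \right)} = \frac{2 G}{G + 32} = \frac{2 G}{32 + G}$)
$735 - \left(-826 - C{\left(14 \cdot 5 \right)}\right) = 735 - \left(-826 - \frac{2 \cdot 14 \cdot 5}{32 + 14 \cdot 5}\right) = 735 - \left(-826 - 2 \cdot 70 \frac{1}{32 + 70}\right) = 735 - \left(-826 - 2 \cdot 70 \cdot \frac{1}{102}\right) = 735 - \left(-826 - \frac{70}{51}\right) = 735 - - \frac{42196}{51} = 735 + \frac{42196}{51} = \frac{79681}{51}$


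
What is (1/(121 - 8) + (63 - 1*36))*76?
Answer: 231952/113 ≈ 2052.7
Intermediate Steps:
(1/(121 - 8) + (63 - 1*36))*76 = (1/113 + (63 - 36))*76 = (1/113 + 27)*76 = (3052/113)*76 = 231952/113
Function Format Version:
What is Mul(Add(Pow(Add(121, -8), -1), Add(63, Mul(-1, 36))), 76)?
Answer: Rational(231952, 113) ≈ 2052.7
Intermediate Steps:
Mul(Add(Pow(Add(121, -8), -1), Add(63, Mul(-1, 36))), 76) = Mul(Add(Pow(113, -1), Add(63, -36)), 76) = Mul(Add(Rational(1, 113), 27), 76) = Mul(Rational(3052, 113), 76) = Rational(231952, 113)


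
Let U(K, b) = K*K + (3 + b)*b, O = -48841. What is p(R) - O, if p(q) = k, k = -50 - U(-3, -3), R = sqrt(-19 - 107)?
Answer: 48782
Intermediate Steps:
R = 3*I*sqrt(14) (R = sqrt(-126) = 3*I*sqrt(14) ≈ 11.225*I)
U(K, b) = K**2 + b*(3 + b)
k = -59 (k = -50 - ((-3)**2 + (-3)**2 + 3*(-3)) = -50 - (9 + 9 - 9) = -50 - 1*9 = -50 - 9 = -59)
p(q) = -59
p(R) - O = -59 - 1*(-48841) = -59 + 48841 = 48782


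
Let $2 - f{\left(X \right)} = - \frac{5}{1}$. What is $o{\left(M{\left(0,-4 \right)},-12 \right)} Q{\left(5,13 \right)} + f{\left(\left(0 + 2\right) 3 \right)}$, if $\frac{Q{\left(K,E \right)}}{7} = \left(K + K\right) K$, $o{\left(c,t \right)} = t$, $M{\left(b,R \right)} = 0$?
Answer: $-4193$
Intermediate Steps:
$Q{\left(K,E \right)} = 14 K^{2}$ ($Q{\left(K,E \right)} = 7 \left(K + K\right) K = 7 \cdot 2 K K = 7 \cdot 2 K^{2} = 14 K^{2}$)
$f{\left(X \right)} = 7$ ($f{\left(X \right)} = 2 - - \frac{5}{1} = 2 - \left(-5\right) 1 = 2 - -5 = 2 + 5 = 7$)
$o{\left(M{\left(0,-4 \right)},-12 \right)} Q{\left(5,13 \right)} + f{\left(\left(0 + 2\right) 3 \right)} = - 12 \cdot 14 \cdot 5^{2} + 7 = - 12 \cdot 14 \cdot 25 + 7 = \left(-12\right) 350 + 7 = -4200 + 7 = -4193$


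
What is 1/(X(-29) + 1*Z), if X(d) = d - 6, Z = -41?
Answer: -1/76 ≈ -0.013158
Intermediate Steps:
X(d) = -6 + d
1/(X(-29) + 1*Z) = 1/((-6 - 29) + 1*(-41)) = 1/(-35 - 41) = 1/(-76) = -1/76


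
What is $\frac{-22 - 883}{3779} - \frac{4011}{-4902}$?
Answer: $\frac{3573753}{6174886} \approx 0.57876$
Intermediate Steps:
$\frac{-22 - 883}{3779} - \frac{4011}{-4902} = \left(-22 - 883\right) \frac{1}{3779} - - \frac{1337}{1634} = \left(-905\right) \frac{1}{3779} + \frac{1337}{1634} = - \frac{905}{3779} + \frac{1337}{1634} = \frac{3573753}{6174886}$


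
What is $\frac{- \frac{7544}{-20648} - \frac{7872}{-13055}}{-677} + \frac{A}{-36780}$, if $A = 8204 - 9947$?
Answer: $\frac{2570689428323}{55933760079820} \approx 0.04596$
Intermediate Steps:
$A = -1743$
$\frac{- \frac{7544}{-20648} - \frac{7872}{-13055}}{-677} + \frac{A}{-36780} = \frac{- \frac{7544}{-20648} - \frac{7872}{-13055}}{-677} - \frac{1743}{-36780} = \left(\left(-7544\right) \left(- \frac{1}{20648}\right) - - \frac{7872}{13055}\right) \left(- \frac{1}{677}\right) - - \frac{581}{12260} = \left(\frac{943}{2581} + \frac{7872}{13055}\right) \left(- \frac{1}{677}\right) + \frac{581}{12260} = \frac{32628497}{33694955} \left(- \frac{1}{677}\right) + \frac{581}{12260} = - \frac{32628497}{22811484535} + \frac{581}{12260} = \frac{2570689428323}{55933760079820}$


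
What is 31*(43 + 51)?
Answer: 2914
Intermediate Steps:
31*(43 + 51) = 31*94 = 2914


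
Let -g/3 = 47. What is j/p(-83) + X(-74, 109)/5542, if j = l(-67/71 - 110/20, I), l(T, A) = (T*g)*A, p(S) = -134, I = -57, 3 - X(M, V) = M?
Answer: 20378264783/52726588 ≈ 386.49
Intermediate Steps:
g = -141 (g = -3*47 = -141)
X(M, V) = 3 - M
l(T, A) = -141*A*T (l(T, A) = (T*(-141))*A = (-141*T)*A = -141*A*T)
j = -7353855/142 (j = -141*(-57)*(-67/71 - 110/20) = -141*(-57)*(-67*1/71 - 110*1/20) = -141*(-57)*(-67/71 - 11/2) = -141*(-57)*(-915/142) = -7353855/142 ≈ -51788.)
j/p(-83) + X(-74, 109)/5542 = -7353855/142/(-134) + (3 - 1*(-74))/5542 = -7353855/142*(-1/134) + (3 + 74)*(1/5542) = 7353855/19028 + 77*(1/5542) = 7353855/19028 + 77/5542 = 20378264783/52726588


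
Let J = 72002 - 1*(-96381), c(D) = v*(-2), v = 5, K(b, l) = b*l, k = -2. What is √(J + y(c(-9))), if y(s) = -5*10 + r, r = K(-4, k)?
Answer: √168341 ≈ 410.29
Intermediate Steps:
r = 8 (r = -4*(-2) = 8)
c(D) = -10 (c(D) = 5*(-2) = -10)
y(s) = -42 (y(s) = -5*10 + 8 = -50 + 8 = -42)
J = 168383 (J = 72002 + 96381 = 168383)
√(J + y(c(-9))) = √(168383 - 42) = √168341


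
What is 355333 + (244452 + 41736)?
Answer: 641521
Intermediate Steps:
355333 + (244452 + 41736) = 355333 + 286188 = 641521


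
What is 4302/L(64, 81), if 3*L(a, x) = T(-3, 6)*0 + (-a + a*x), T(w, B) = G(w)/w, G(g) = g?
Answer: 6453/2560 ≈ 2.5207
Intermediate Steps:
T(w, B) = 1 (T(w, B) = w/w = 1)
L(a, x) = -a/3 + a*x/3 (L(a, x) = (1*0 + (-a + a*x))/3 = (0 + (-a + a*x))/3 = (-a + a*x)/3 = -a/3 + a*x/3)
4302/L(64, 81) = 4302/(((1/3)*64*(-1 + 81))) = 4302/(((1/3)*64*80)) = 4302/(5120/3) = 4302*(3/5120) = 6453/2560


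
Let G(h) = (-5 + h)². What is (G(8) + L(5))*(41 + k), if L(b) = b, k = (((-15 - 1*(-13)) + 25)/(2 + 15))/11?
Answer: 107660/187 ≈ 575.72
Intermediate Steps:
k = 23/187 (k = (((-15 + 13) + 25)/17)*(1/11) = ((-2 + 25)*(1/17))*(1/11) = (23*(1/17))*(1/11) = (23/17)*(1/11) = 23/187 ≈ 0.12299)
(G(8) + L(5))*(41 + k) = ((-5 + 8)² + 5)*(41 + 23/187) = (3² + 5)*(7690/187) = (9 + 5)*(7690/187) = 14*(7690/187) = 107660/187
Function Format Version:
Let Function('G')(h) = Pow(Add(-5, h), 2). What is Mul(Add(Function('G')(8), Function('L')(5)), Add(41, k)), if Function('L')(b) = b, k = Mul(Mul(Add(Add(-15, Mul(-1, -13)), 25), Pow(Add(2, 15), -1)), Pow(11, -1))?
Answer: Rational(107660, 187) ≈ 575.72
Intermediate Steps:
k = Rational(23, 187) (k = Mul(Mul(Add(Add(-15, 13), 25), Pow(17, -1)), Rational(1, 11)) = Mul(Mul(Add(-2, 25), Rational(1, 17)), Rational(1, 11)) = Mul(Mul(23, Rational(1, 17)), Rational(1, 11)) = Mul(Rational(23, 17), Rational(1, 11)) = Rational(23, 187) ≈ 0.12299)
Mul(Add(Function('G')(8), Function('L')(5)), Add(41, k)) = Mul(Add(Pow(Add(-5, 8), 2), 5), Add(41, Rational(23, 187))) = Mul(Add(Pow(3, 2), 5), Rational(7690, 187)) = Mul(Add(9, 5), Rational(7690, 187)) = Mul(14, Rational(7690, 187)) = Rational(107660, 187)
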